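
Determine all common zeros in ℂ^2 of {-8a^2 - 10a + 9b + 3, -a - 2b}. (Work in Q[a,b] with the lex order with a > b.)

Compute a lex Gröbner basis by Buchberger's algorithm.
f_1 = -8a^2 - 10a + 9b + 3, LT = a^2.
f_2 = -a - 2b, LT = a.

S(f_1,f_2): lcm = a^2. S = -2ab + 5/4a - 9/8b - 3/8.
  leading term ab: subtract (2b)·f_2 from -2ab + 5/4a - 9/8b - 3/8 → 5/4a + 4b^2 - 9/8b - 3/8
  leading term a: subtract (-5/4)·f_2 from 5/4a + 4b^2 - 9/8b - 3/8 → 4b^2 - 29/8b - 3/8
  leading term b^2: no divisor's leading term divides it; move 4b^2 to the remainder.
  leading term b: no divisor's leading term divides it; move -29/8b to the remainder.
  leading term 1: no divisor's leading term divides it; move -3/8 to the remainder.
  remainder 4b^2 - 29/8b - 3/8 ≠ 0; add h_3 = 4b^2 - 29/8b - 3/8 to the basis.

The other S-polynomials (S(f_1,h_3), S(f_2,h_3)) all reduce to 0 modulo the current basis, so we have a Gröbner basis.
Inter-reduce: drop elements whose leading term is divisible by another's, tail-reduce, and make monic.
Reduced Gröbner basis: {a + 2b, b^2 - 29/32b - 3/32}.

Since the basis is lex-ordered, b^2 - 29/32b - 3/32 is univariate in b. Its roots are {-3/32, 1}. Back-substituting each root into the other basis elements fixes the other coordinates.
  b = -3/32: the earlier basis element becomes a - 3/16 = 0, giving a = 3/16 — point (3/16, -3/32).
  b = 1: the earlier basis element becomes a + 2 = 0, giving a = -2 — point (-2, 1).

{(3/16, -3/32), (-2, 1)}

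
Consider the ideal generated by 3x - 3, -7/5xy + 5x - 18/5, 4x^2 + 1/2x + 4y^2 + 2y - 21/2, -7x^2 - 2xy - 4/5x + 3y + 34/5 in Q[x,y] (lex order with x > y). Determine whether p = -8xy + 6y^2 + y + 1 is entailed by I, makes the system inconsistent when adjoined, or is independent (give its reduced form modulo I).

First compute the reduced Gröbner basis of I by Buchberger's algorithm.
f_1 = 3x - 3, LT = x.
f_2 = -7/5xy + 5x - 18/5, LT = xy.
f_3 = 4x^2 + 1/2x + 4y^2 + 2y - 21/2, LT = x^2.
f_4 = -7x^2 - 2xy - 4/5x + 3y + 34/5, LT = x^2.

S(f_1,f_2): lcm = xy. S = 25/7x - y - 18/7.
  reduce S modulo (f_1, f_2, f_3, f_4):
  remainder -y + 1 ≠ 0; add h_5 = -y + 1 to the basis.

The other S-polynomials (S(f_1,f_3), S(f_1,f_4), S(f_2,f_3), S(f_2,f_4), S(f_3,f_4), S(f_1,h_5), S(f_2,h_5), S(f_3,h_5), S(f_4,h_5)) all reduce to 0 modulo the current basis, so we have a Gröbner basis.
Inter-reduce: drop elements whose leading term is divisible by another's, tail-reduce, and make monic.
Reduced Gröbner basis: {x - 1, y - 1}.
Label its elements g_1 = x - 1, g_2 = y - 1.

Reduce p = -8xy + 6y^2 + y + 1 modulo G:
  leading term xy: subtract (-8y)·g_1 from -8xy + 6y^2 + y + 1 → 6y^2 - 7y + 1
  leading term y^2: subtract (6y)·g_2 from 6y^2 - 7y + 1 → -y + 1
  leading term y: subtract (-1)·g_2 from -y + 1 → 0
  normal form = 0.
Since the normal form is 0, p ∈ I.

-8xy + 6y^2 + y + 1 lies in I (it reduces to 0).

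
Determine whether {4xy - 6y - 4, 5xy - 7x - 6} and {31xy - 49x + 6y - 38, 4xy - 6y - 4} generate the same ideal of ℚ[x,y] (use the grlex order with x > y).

Yes, the ideals are equal.

Two ideals are equal iff their reduced Gröbner bases coincide (the reduced basis is unique for a fixed ordering).
Buchberger on the first generating set:
f_1 = 4xy - 6y - 4, LT = xy.
f_2 = 5xy - 7x - 6, LT = xy.

S(f_1,f_2): lcm = xy. S = 7/5x - 3/2y + ⅕.
  leading term x: no divisor's leading term divides it; move 7/5x to the remainder.
  leading term y: no divisor's leading term divides it; move -3/2y to the remainder.
  leading term 1: no divisor's leading term divides it; move ⅕ to the remainder.
  remainder 7/5x - 3/2y + ⅕ ≠ 0; add g_3 = 7/5x - 3/2y + ⅕ to the basis.

S(f_1,g_3): lcm = xy. S = 15/14y² - 23/14y - 1.
  leading term y²: no divisor's leading term divides it; move 15/14y² to the remainder.
  leading term y: no divisor's leading term divides it; move -23/14y to the remainder.
  leading term 1: no divisor's leading term divides it; move -1 to the remainder.
  remainder 15/14y² - 23/14y - 1 ≠ 0; add g_4 = 15/14y² - 23/14y - 1 to the basis.

The other S-polynomials (S(f_2,g_3), S(f_1,g_4), S(f_2,g_4), S(g_3,g_4)) all reduce to 0 modulo the current basis, so we have a Gröbner basis.
Inter-reduce: drop elements whose leading term is divisible by another's, tail-reduce, and make monic.
Reduced Gröbner basis: {y² - 23/15y - 14/15, x - 15/14y + 1/7}.

Buchberger on the second generating set:
h_1 = 31xy - 49x + 6y - 38, LT = xy.
h_2 = 4xy - 6y - 4, LT = xy.

S(h_1,h_2): lcm = xy. S = -49/31x + 105/62y - 7/31.
  leading term x: no divisor's leading term divides it; move -49/31x to the remainder.
  leading term y: no divisor's leading term divides it; move 105/62y to the remainder.
  leading term 1: no divisor's leading term divides it; move -7/31 to the remainder.
  remainder -49/31x + 105/62y - 7/31 ≠ 0; add k_3 = -49/31x + 105/62y - 7/31 to the basis.

S(h_1,k_3): lcm = xy. S = 15/14y² - 49/31x + 11/217y - 38/31.
  leading term y²: no divisor's leading term divides it; move 15/14y² to the remainder.
  leading term x: subtract (1)·k_3 from -49/31x + 11/217y - 38/31 → -23/14y - 1
  leading term y: no divisor's leading term divides it; move -23/14y to the remainder.
  leading term 1: no divisor's leading term divides it; move -1 to the remainder.
  remainder 15/14y² - 23/14y - 1 ≠ 0; add k_4 = 15/14y² - 23/14y - 1 to the basis.

The other S-polynomials (S(h_2,k_3), S(h_1,k_4), S(h_2,k_4), S(k_3,k_4)) all reduce to 0 modulo the current basis, so we have a Gröbner basis.
Inter-reduce: drop elements whose leading term is divisible by another's, tail-reduce, and make monic.
Reduced Gröbner basis: {y² - 23/15y - 14/15, x - 15/14y + 1/7}.

Same reduced basis, so the two generating sets span the same ideal.
The choice of monomial ordering does not affect the verdict — as long as both bases are computed under the same ordering, their equality decides ideal equality.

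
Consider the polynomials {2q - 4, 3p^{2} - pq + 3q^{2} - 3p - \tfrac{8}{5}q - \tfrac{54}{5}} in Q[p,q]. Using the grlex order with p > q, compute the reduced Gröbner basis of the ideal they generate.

G = {p^{2} - \tfrac{5}{3}p - \tfrac{2}{3}, q - 2}

f_1 = 2q - 4, LT = q.
f_2 = 3p^{2} - pq + 3q^{2} - 3p - \tfrac{8}{5}q - \tfrac{54}{5}, LT = p^{2}.

The S-polynomials (S(f_1,f_2)) all reduce to 0 modulo the current basis, so we have a Gröbner basis.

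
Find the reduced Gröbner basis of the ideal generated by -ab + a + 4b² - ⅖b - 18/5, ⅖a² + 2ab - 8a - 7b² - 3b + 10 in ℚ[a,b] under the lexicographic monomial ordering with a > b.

G = {a² - 15a + 5/2b² - 19/2b + 7, ab - a - 4b² + ⅖b + 18/5, b³ - 16/5b² + 9/25b + 46/25}

f_1 = -ab + a + 4b² - ⅖b - 18/5, LT = ab.
f_2 = ⅖a² + 2ab - 8a - 7b² - 3b + 10, LT = a².

S(f_1,f_2): lcm = a²b. S = -a² - 9ab² + 102/5ab + 18/5a + 35/2b³ + 15/2b² - 25b.
  leading term a²: subtract (-5/2)·f_2 from -a² - 9ab² + 102/5ab + 18/5a + 35/2b³ + 15/2b² - 25b → -9ab² + 127/5ab - 82/5a + 35/2b³ - 10b² - 65/2b + 25
  leading term ab²: subtract (9b)·f_1 from -9ab² + 127/5ab - 82/5a + 35/2b³ - 10b² - 65/2b + 25 → 82/5ab - 82/5a - 37/2b³ - 32/5b² - 1/10b + 25
  leading term ab: subtract (-82/5)·f_1 from 82/5ab - 82/5a - 37/2b³ - 32/5b² - 1/10b + 25 → -37/2b³ + 296/5b² - 333/50b - 851/25
  leading term b³: no divisor's leading term divides it; move -37/2b³ to the remainder.
  leading term b²: no divisor's leading term divides it; move 296/5b² to the remainder.
  leading term b: no divisor's leading term divides it; move -333/50b to the remainder.
  leading term 1: no divisor's leading term divides it; move -851/25 to the remainder.
  remainder -37/2b³ + 296/5b² - 333/50b - 851/25 ≠ 0; add g_3 = -37/2b³ + 296/5b² - 333/50b - 851/25 to the basis.

The other S-polynomials (S(f_1,g_3), S(f_2,g_3)) all reduce to 0 modulo the current basis, so we have a Gröbner basis.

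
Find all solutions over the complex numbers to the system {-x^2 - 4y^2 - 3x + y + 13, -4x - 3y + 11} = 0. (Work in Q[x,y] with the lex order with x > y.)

Compute a lex Gröbner basis by Buchberger's algorithm.
f_1 = -x^2 - 3x - 4y^2 + y + 13, LT = x^2.
f_2 = -4x - 3y + 11, LT = x.

S(f_1,f_2): lcm = x^2. S = -3/4xy + 23/4x + 4y^2 - y - 13.
  leading term xy: subtract (3/16y)·f_2 from -3/4xy + 23/4x + 4y^2 - y - 13 → 23/4x + 73/16y^2 - 49/16y - 13
  leading term x: subtract (-23/16)·f_2 from 23/4x + 73/16y^2 - 49/16y - 13 → 73/16y^2 - 59/8y + 45/16
  leading term y^2: no divisor's leading term divides it; move 73/16y^2 to the remainder.
  leading term y: no divisor's leading term divides it; move -59/8y to the remainder.
  leading term 1: no divisor's leading term divides it; move 45/16 to the remainder.
  remainder 73/16y^2 - 59/8y + 45/16 ≠ 0; add h_3 = 73/16y^2 - 59/8y + 45/16 to the basis.

The other S-polynomials (S(f_1,h_3), S(f_2,h_3)) all reduce to 0 modulo the current basis, so we have a Gröbner basis.
Inter-reduce: drop elements whose leading term is divisible by another's, tail-reduce, and make monic.
Reduced Gröbner basis: {x + 3/4y - 11/4, y^2 - 118/73y + 45/73}.

Elimination: the polynomial y^2 - 118/73y + 45/73 lies in the elimination ideal for y, so y ∈ {45/73, 1}. For each such y, the remaining basis elements (now univariate) give the rest of the solution.
  y = 45/73: the earlier basis element becomes x - 167/73 = 0, giving x = 167/73 — point (167/73, 45/73).
  y = 1: the earlier basis element becomes x - 2 = 0, giving x = 2 — point (2, 1).
Check: every point annihilates each of the original generators.

{(167/73, 45/73), (2, 1)}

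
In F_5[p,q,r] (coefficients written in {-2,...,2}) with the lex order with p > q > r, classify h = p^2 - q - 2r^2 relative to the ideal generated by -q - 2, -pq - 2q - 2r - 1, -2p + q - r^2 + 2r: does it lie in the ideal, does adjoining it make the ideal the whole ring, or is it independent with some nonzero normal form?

p^2 - q - 2r^2 is independent of I; its normal form modulo I is 2r + 2.

First compute the reduced Gröbner basis of I by Buchberger's algorithm.
f_1 = -q - 2, LT = q.
f_2 = -pq - 2q - 2r - 1, LT = pq.
f_3 = -2p + q - r^2 + 2r, LT = p.

S(f_1,f_2): lcm = pq. S = 2p - 2q - 2r - 1.
  leading term p: subtract (-1)·f_3 from 2p - 2q - 2r - 1 → -q - r^2 - 1
  leading term q: subtract (1)·f_1 from -q - r^2 - 1 → -r^2 + 1
  leading term r^2: no divisor's leading term divides it; move -r^2 to the remainder.
  leading term 1: no divisor's leading term divides it; move 1 to the remainder.
  remainder -r^2 + 1 ≠ 0; add k_4 = -r^2 + 1 to the basis.

The other S-polynomials (S(f_1,f_3), S(f_2,f_3), S(f_1,k_4), S(f_2,k_4), S(f_3,k_4)) all reduce to 0 modulo the current basis, so we have a Gröbner basis.
Inter-reduce: drop elements whose leading term is divisible by another's, tail-reduce, and make monic.
Reduced Gröbner basis: {p - r - 1, q + 2, r^2 - 1}.
Label its elements g_1 = p - r - 1, g_2 = q + 2, g_3 = r^2 - 1.

Reduce h = p^2 - q - 2r^2 modulo G:
  leading term p^2: subtract (p)·g_1 from p^2 - q - 2r^2 → pr + p - q - 2r^2
  leading term pr: subtract (r)·g_1 from pr + p - q - 2r^2 → p - q - r^2 + r
  leading term p: subtract (1)·g_1 from p - q - r^2 + r → -q - r^2 + 2r + 1
  leading term q: subtract (-1)·g_2 from -q - r^2 + 2r + 1 → -r^2 + 2r - 2
  leading term r^2: subtract (-1)·g_3 from -r^2 + 2r - 2 → 2r + 2
  leading term r: no divisor's leading term divides it; move 2r to the remainder.
  leading term 1: no divisor's leading term divides it; move 2 to the remainder.
  normal form = 2r + 2.
The normal form is nonzero, so h ∉ I. Since h minus its normal form lies in I, I + (h) = I + (n) where n = 2r + 2; decide whether this ideal is the whole ring.
Run Buchberger on G together with n (pairs among the g_i already reduce to 0 since G is a Gröbner basis):
g_1 = p - r - 1, LT = p.
g_2 = q + 2, LT = q.
g_3 = r^2 - 1, LT = r^2.
n = 2r + 2, LT = r.

The S-polynomials (S(g_1,g_2), S(g_1,g_3), S(g_1,n), S(g_2,g_3), S(g_2,n), S(g_3,n)) all reduce to 0 modulo the current basis, so we have a Gröbner basis.
Inter-reduce: drop elements whose leading term is divisible by another's, tail-reduce, and make monic.
Reduced Gröbner basis: {p, q + 2, r + 1}.
The reduced Gröbner basis of I + (h) is {p, q + 2, r + 1} ≠ {1}, a proper ideal, so the enlarged system stays consistent: h is independent of I, with normal form 2r + 2.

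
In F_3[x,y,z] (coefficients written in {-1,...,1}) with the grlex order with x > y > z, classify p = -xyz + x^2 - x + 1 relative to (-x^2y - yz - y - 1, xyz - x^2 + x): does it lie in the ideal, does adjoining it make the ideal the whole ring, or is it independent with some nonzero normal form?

First compute the reduced Gröbner basis of I by Buchberger's algorithm.
f_1 = -x^2y - yz - y - 1, LT = x^2y.
f_2 = xyz - x^2 + x, LT = xyz.

S(f_1,f_2): lcm = x^2yz. S = x^3 + yz^2 - x^2 + yz + z.
  reduce S modulo (f_1, f_2):
  remainder x^3 + yz^2 - x^2 + yz + z ≠ 0; add h_3 = x^3 + yz^2 - x^2 + yz + z to the basis.

S(f_1,h_3): lcm = x^3y. S = -y^2z^2 + x^2y + xyz - y^2z + xy - yz + x.
  reduce S modulo (f_1, f_2, h_3):
  remainder -y^2z^2 - y^2z + x^2 + xy + yz - y - 1 ≠ 0; add h_4 = -y^2z^2 - y^2z + x^2 + xy + yz - y - 1 to the basis.

The other S-polynomials (S(f_2,h_3), S(f_1,h_4), S(f_2,h_4), S(h_3,h_4)) all reduce to 0 modulo the current basis, so we have a Gröbner basis.
Inter-reduce: drop elements whose leading term is divisible by another's, tail-reduce, and make monic.
Reduced Gröbner basis: {y^2z^2 + y^2z - x^2 - xy - yz + y + 1, x^3 + yz^2 - x^2 + yz + z, x^2y + yz + y + 1, xyz - x^2 + x}.
Label its elements g_1 = y^2z^2 + y^2z - x^2 - xy - yz + y + 1, g_2 = x^3 + yz^2 - x^2 + yz + z, g_3 = x^2y + yz + y + 1, g_4 = xyz - x^2 + x.

Reduce p = -xyz + x^2 - x + 1 modulo G:
  leading term xyz: subtract (-1)·g_4 from -xyz + x^2 - x + 1 → 1
  leading term 1: no divisor's leading term divides it; move 1 to the remainder.
  normal form = 1.
The normal form is nonzero, so p ∉ I. Since p minus its normal form lies in I, I + (p) = I + (r) where r = 1; decide whether this ideal is the whole ring.
Here r = 1 is a nonzero constant, hence a unit: 1 ∈ I + (p), the Gröbner basis of I + (p) is {1}, and the enlarged system has no common solution — adjoining p is inconsistent.

Ideal membership is decidable via reduction modulo a Gröbner basis.

Adjoining -xyz + x^2 - x + 1 makes the ideal the whole ring: the system is inconsistent.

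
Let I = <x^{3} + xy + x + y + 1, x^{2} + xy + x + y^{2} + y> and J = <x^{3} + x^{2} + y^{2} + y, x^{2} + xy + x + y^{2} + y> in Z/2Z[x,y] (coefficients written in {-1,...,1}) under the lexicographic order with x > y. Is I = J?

For a fixed monomial order, each ideal has a unique reduced Gröbner basis; comparing bases decides equality.
Buchberger on the first generating set:
f_1 = x^{3} + xy + x + y + 1, LT = x^{3}.
f_2 = x^{2} + xy + x + y^{2} + y, LT = x^{2}.

S(f_1,f_2): lcm = x^{3}. S = x^{2}y + x^{2} + xy^{2} + x + y + 1.
  leading term x^{2}y: subtract (y)·f_2 from x^{2}y + x^{2} + xy^{2} + x + y + 1 → x^{2} + xy + x + y^{3} + y^{2} + y + 1
  leading term x^{2}: subtract (1)·f_2 from x^{2} + xy + x + y^{3} + y^{2} + y + 1 → y^{3} + 1
  leading term y^{3}: no divisor's leading term divides it; move y^{3} to the remainder.
  leading term 1: no divisor's leading term divides it; move 1 to the remainder.
  remainder y^{3} + 1 ≠ 0; add g_3 = y^{3} + 1 to the basis.

The other S-polynomials (S(f_1,g_3), S(f_2,g_3)) all reduce to 0 modulo the current basis, so we have a Gröbner basis.
Inter-reduce: drop elements whose leading term is divisible by another's, tail-reduce, and make monic.
Reduced Gröbner basis: {x^{2} + xy + x + y^{2} + y, y^{3} + 1}.

Buchberger on the second generating set:
h_1 = x^{3} + x^{2} + y^{2} + y, LT = x^{3}.
h_2 = x^{2} + xy + x + y^{2} + y, LT = x^{2}.

S(h_1,h_2): lcm = x^{3}. S = x^{2}y + xy^{2} + xy + y^{2} + y.
  leading term x^{2}y: subtract (y)·h_2 from x^{2}y + xy^{2} + xy + y^{2} + y → y^{3} + y
  leading term y^{3}: no divisor's leading term divides it; move y^{3} to the remainder.
  leading term y: no divisor's leading term divides it; move y to the remainder.
  remainder y^{3} + y ≠ 0; add k_3 = y^{3} + y to the basis.

The other S-polynomials (S(h_1,k_3), S(h_2,k_3)) all reduce to 0 modulo the current basis, so we have a Gröbner basis.
Inter-reduce: drop elements whose leading term is divisible by another's, tail-reduce, and make monic.
Reduced Gröbner basis: {x^{2} + xy + x + y^{2} + y, y^{3} + y}.

The bases are distinct; the ideals are different.

No, the ideals differ.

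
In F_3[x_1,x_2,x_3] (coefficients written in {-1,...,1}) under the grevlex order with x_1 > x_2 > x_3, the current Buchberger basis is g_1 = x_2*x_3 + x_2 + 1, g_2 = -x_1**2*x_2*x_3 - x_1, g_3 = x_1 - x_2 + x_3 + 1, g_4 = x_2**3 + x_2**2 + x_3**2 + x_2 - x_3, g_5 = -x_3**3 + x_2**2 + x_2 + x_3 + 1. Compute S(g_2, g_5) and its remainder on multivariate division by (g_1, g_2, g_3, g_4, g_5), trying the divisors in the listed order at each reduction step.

lcm(LM(g_2), LM(g_5)) = x_1**2*x_2*x_3**3.
S = (lcm/LT(g_2))·g_2 − (lcm/LT(g_5))·g_5 = x_1**2*x_2**3 + x_1**2*x_2**2 + x_1**2*x_2*x_3 + x_1**2*x_2 + x_1*x_3**2.
Reduce S modulo (g_1, g_2, g_3, g_4, g_5) in that order:
  leading term x_1**2*x_2**3: subtract (x_1*x_2**3)·g_3 from x_1**2*x_2**3 + x_1**2*x_2**2 + x_1**2*x_2*x_3 + x_1**2*x_2 + x_1*x_3**2 → x_1*x_2**4 - x_1*x_2**3*x_3 + x_1**2*x_2**2 - x_1*x_2**3 + x_1**2*x_2*x_3 + x_1**2*x_2 + x_1*x_3**2
  leading term x_1*x_2**4: subtract (x_2**4)·g_3 from x_1*x_2**4 - x_1*x_2**3*x_3 + x_1**2*x_2**2 - x_1*x_2**3 + x_1**2*x_2*x_3 + x_1**2*x_2 + x_1*x_3**2 → x_2**5 - x_1*x_2**3*x_3 - x_2**4*x_3 + x_1**2*x_2**2 - x_1*x_2**3 - x_2**4 + x_1**2*x_2*x_3 + x_1**2*x_2 + x_1*x_3**2
  leading term x_2**5: subtract (x_2**2)·g_4 from x_2**5 - x_1*x_2**3*x_3 - x_2**4*x_3 + x_1**2*x_2**2 - x_1*x_2**3 - x_2**4 + x_1**2*x_2*x_3 + x_1**2*x_2 + x_1*x_3**2 → -x_1*x_2**3*x_3 - x_2**4*x_3 + x_1**2*x_2**2 - x_1*x_2**3 + x_2**4 + x_1**2*x_2*x_3 - x_2**2*x_3**2 + x_1**2*x_2 - x_2**3 + x_2**2*x_3 + x_1*x_3**2
  leading term x_1*x_2**3*x_3: subtract (-x_1*x_2**2)·g_1 from -x_1*x_2**3*x_3 - x_2**4*x_3 + x_1**2*x_2**2 - x_1*x_2**3 + x_2**4 + x_1**2*x_2*x_3 - x_2**2*x_3**2 + x_1**2*x_2 - x_2**3 + x_2**2*x_3 + x_1*x_3**2 → -x_2**4*x_3 + x_1**2*x_2**2 + x_2**4 + x_1**2*x_2*x_3 - x_2**2*x_3**2 + x_1**2*x_2 + x_1*x_2**2 - x_2**3 + x_2**2*x_3 + x_1*x_3**2
  leading term x_2**4*x_3: subtract (-x_2**3)·g_1 from -x_2**4*x_3 + x_1**2*x_2**2 + x_2**4 + x_1**2*x_2*x_3 - x_2**2*x_3**2 + x_1**2*x_2 + x_1*x_2**2 - x_2**3 + x_2**2*x_3 + x_1*x_3**2 → x_1**2*x_2**2 - x_2**4 + x_1**2*x_2*x_3 - x_2**2*x_3**2 + x_1**2*x_2 + x_1*x_2**2 + x_2**2*x_3 + x_1*x_3**2
  leading term x_1**2*x_2**2: subtract (x_1*x_2**2)·g_3 from x_1**2*x_2**2 - x_2**4 + x_1**2*x_2*x_3 - x_2**2*x_3**2 + x_1**2*x_2 + x_1*x_2**2 + x_2**2*x_3 + x_1*x_3**2 → x_1*x_2**3 - x_2**4 + x_1**2*x_2*x_3 - x_1*x_2**2*x_3 - x_2**2*x_3**2 + x_1**2*x_2 + x_2**2*x_3 + x_1*x_3**2
  leading term x_1*x_2**3: subtract (x_2**3)·g_3 from x_1*x_2**3 - x_2**4 + x_1**2*x_2*x_3 - x_1*x_2**2*x_3 - x_2**2*x_3**2 + x_1**2*x_2 + x_2**2*x_3 + x_1*x_3**2 → x_1**2*x_2*x_3 - x_1*x_2**2*x_3 - x_2**3*x_3 - x_2**2*x_3**2 + x_1**2*x_2 - x_2**3 + x_2**2*x_3 + x_1*x_3**2
  leading term x_1**2*x_2*x_3: subtract (x_1**2)·g_1 from x_1**2*x_2*x_3 - x_1*x_2**2*x_3 - x_2**3*x_3 - x_2**2*x_3**2 + x_1**2*x_2 - x_2**3 + x_2**2*x_3 + x_1*x_3**2 → -x_1*x_2**2*x_3 - x_2**3*x_3 - x_2**2*x_3**2 - x_2**3 + x_2**2*x_3 + x_1*x_3**2 - x_1**2
  leading term x_1*x_2**2*x_3: subtract (-x_1*x_2)·g_1 from -x_1*x_2**2*x_3 - x_2**3*x_3 - x_2**2*x_3**2 - x_2**3 + x_2**2*x_3 + x_1*x_3**2 - x_1**2 → -x_2**3*x_3 - x_2**2*x_3**2 + x_1*x_2**2 - x_2**3 + x_2**2*x_3 + x_1*x_3**2 - x_1**2 + x_1*x_2
  leading term x_2**3*x_3: subtract (-x_2**2)·g_1 from -x_2**3*x_3 - x_2**2*x_3**2 + x_1*x_2**2 - x_2**3 + x_2**2*x_3 + x_1*x_3**2 - x_1**2 + x_1*x_2 → -x_2**2*x_3**2 + x_1*x_2**2 + x_2**2*x_3 + x_1*x_3**2 - x_1**2 + x_1*x_2 + x_2**2
  leading term x_2**2*x_3**2: subtract (-x_2*x_3)·g_1 from -x_2**2*x_3**2 + x_1*x_2**2 + x_2**2*x_3 + x_1*x_3**2 - x_1**2 + x_1*x_2 + x_2**2 → x_1*x_2**2 - x_2**2*x_3 + x_1*x_3**2 - x_1**2 + x_1*x_2 + x_2**2 + x_2*x_3
  leading term x_1*x_2**2: subtract (x_2**2)·g_3 from x_1*x_2**2 - x_2**2*x_3 + x_1*x_3**2 - x_1**2 + x_1*x_2 + x_2**2 + x_2*x_3 → x_2**3 + x_2**2*x_3 + x_1*x_3**2 - x_1**2 + x_1*x_2 + x_2*x_3
  leading term x_2**3: subtract (1)·g_4 from x_2**3 + x_2**2*x_3 + x_1*x_3**2 - x_1**2 + x_1*x_2 + x_2*x_3 → x_2**2*x_3 + x_1*x_3**2 - x_1**2 + x_1*x_2 - x_2**2 + x_2*x_3 - x_3**2 - x_2 + x_3
  leading term x_2**2*x_3: subtract (x_2)·g_1 from x_2**2*x_3 + x_1*x_3**2 - x_1**2 + x_1*x_2 - x_2**2 + x_2*x_3 - x_3**2 - x_2 + x_3 → x_1*x_3**2 - x_1**2 + x_1*x_2 + x_2**2 + x_2*x_3 - x_3**2 + x_2 + x_3
  leading term x_1*x_3**2: subtract (x_3**2)·g_3 from x_1*x_3**2 - x_1**2 + x_1*x_2 + x_2**2 + x_2*x_3 - x_3**2 + x_2 + x_3 → x_2*x_3**2 - x_3**3 - x_1**2 + x_1*x_2 + x_2**2 + x_2*x_3 + x_3**2 + x_2 + x_3
  leading term x_2*x_3**2: subtract (x_3)·g_1 from x_2*x_3**2 - x_3**3 - x_1**2 + x_1*x_2 + x_2**2 + x_2*x_3 + x_3**2 + x_2 + x_3 → -x_3**3 - x_1**2 + x_1*x_2 + x_2**2 + x_3**2 + x_2
  leading term x_3**3: subtract (1)·g_5 from -x_3**3 - x_1**2 + x_1*x_2 + x_2**2 + x_3**2 + x_2 → -x_1**2 + x_1*x_2 + x_3**2 - x_3 - 1
  leading term x_1**2: subtract (-x_1)·g_3 from -x_1**2 + x_1*x_2 + x_3**2 - x_3 - 1 → x_1*x_3 + x_3**2 + x_1 - x_3 - 1
  leading term x_1*x_3: subtract (x_3)·g_3 from x_1*x_3 + x_3**2 + x_1 - x_3 - 1 → x_2*x_3 + x_1 + x_3 - 1
  leading term x_2*x_3: subtract (1)·g_1 from x_2*x_3 + x_1 + x_3 - 1 → x_1 - x_2 + x_3 + 1
  leading term x_1: subtract (1)·g_3 from x_1 - x_2 + x_3 + 1 → 0
The remainder is 0, so this S-polynomial contributes no new basis element.

S(g_2, g_5) = x_1**2*x_2**3 + x_1**2*x_2**2 + x_1**2*x_2*x_3 + x_1**2*x_2 + x_1*x_3**2; remainder on division = 0.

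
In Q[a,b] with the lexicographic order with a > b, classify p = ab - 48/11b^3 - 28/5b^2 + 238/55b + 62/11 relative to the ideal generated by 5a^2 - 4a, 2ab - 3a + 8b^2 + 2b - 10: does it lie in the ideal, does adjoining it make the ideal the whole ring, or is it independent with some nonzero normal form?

ab - 48/11b^3 - 28/5b^2 + 238/55b + 62/11 lies in I (it reduces to 0).

First compute the reduced Gröbner basis of I by Buchberger's algorithm.
f_1 = 5a^2 - 4a, LT = a^2.
f_2 = 2ab - 3a + 8b^2 + 2b - 10, LT = ab.

S(f_1,f_2): lcm = a^2b. S = 3/2a^2 - 4ab^2 - 9/5ab + 5a.
  leading term a^2: subtract (3/10)·f_1 from 3/2a^2 - 4ab^2 - 9/5ab + 5a → -4ab^2 - 9/5ab + 31/5a
  leading term ab^2: subtract (-2b)·f_2 from -4ab^2 - 9/5ab + 31/5a → -39/5ab + 31/5a + 16b^3 + 4b^2 - 20b
  leading term ab: subtract (-39/10)·f_2 from -39/5ab + 31/5a + 16b^3 + 4b^2 - 20b → -11/2a + 16b^3 + 176/5b^2 - 61/5b - 39
  leading term a: no divisor's leading term divides it; move -11/2a to the remainder.
  leading term b^3: no divisor's leading term divides it; move 16b^3 to the remainder.
  leading term b^2: no divisor's leading term divides it; move 176/5b^2 to the remainder.
  leading term b: no divisor's leading term divides it; move -61/5b to the remainder.
  leading term 1: no divisor's leading term divides it; move -39 to the remainder.
  remainder -11/2a + 16b^3 + 176/5b^2 - 61/5b - 39 ≠ 0; add h_3 = -11/2a + 16b^3 + 176/5b^2 - 61/5b - 39 to the basis.

S(f_1,h_3): lcm = a^2. S = 32/11ab^3 + 32/5ab^2 - 122/55ab - 434/55a.
  leading term ab^3: subtract (16/11b^2)·f_2 from 32/11ab^3 + 32/5ab^2 - 122/55ab - 434/55a → 592/55ab^2 - 122/55ab - 434/55a - 128/11b^4 - 32/11b^3 + 160/11b^2
  leading term ab^2: subtract (296/55b)·f_2 from 592/55ab^2 - 122/55ab - 434/55a - 128/11b^4 - 32/11b^3 + 160/11b^2 → 766/55ab - 434/55a - 128/11b^4 - 2528/55b^3 + 208/55b^2 + 592/11b
  leading term ab: subtract (383/55)·f_2 from 766/55ab - 434/55a - 128/11b^4 - 2528/55b^3 + 208/55b^2 + 592/11b → 13a - 128/11b^4 - 2528/55b^3 - 2856/55b^2 + 2194/55b + 766/11
  leading term a: subtract (-26/11)·h_3 from 13a - 128/11b^4 - 2528/55b^3 - 2856/55b^2 + 2194/55b + 766/11 → -128/11b^4 - 448/55b^3 + 344/11b^2 + 608/55b - 248/11
  leading term b^4: no divisor's leading term divides it; move -128/11b^4 to the remainder.
  leading term b^3: no divisor's leading term divides it; move -448/55b^3 to the remainder.
  leading term b^2: no divisor's leading term divides it; move 344/11b^2 to the remainder.
  leading term b: no divisor's leading term divides it; move 608/55b to the remainder.
  leading term 1: no divisor's leading term divides it; move -248/11 to the remainder.
  remainder -128/11b^4 - 448/55b^3 + 344/11b^2 + 608/55b - 248/11 ≠ 0; add h_4 = -128/11b^4 - 448/55b^3 + 344/11b^2 + 608/55b - 248/11 to the basis.

S(f_2,h_3): lcm = ab. S = -3/2a + 32/11b^4 + 32/5b^3 + 98/55b^2 - 67/11b - 5.
  leading term a: subtract (3/11)·h_3 from -3/2a + 32/11b^4 + 32/5b^3 + 98/55b^2 - 67/11b - 5 → 32/11b^4 + 112/55b^3 - 86/11b^2 - 152/55b + 62/11
  leading term b^4: subtract (-1/4)·h_4 from 32/11b^4 + 112/55b^3 - 86/11b^2 - 152/55b + 62/11 → 0
  remainder 0.

S(f_1,h_4): leading monomials are coprime, so the S-polynomial reduces to 0 (Buchberger's first criterion).
S(f_2,h_4): lcm = ab^4. S = -11/5ab^3 + 43/16ab^2 + 19/20ab - 31/16a + 4b^5 + b^4 - 5b^3.
  leading term ab^3: subtract (-11/10b^2)·f_2 from -11/5ab^3 + 43/16ab^2 + 19/20ab - 31/16a + 4b^5 + b^4 - 5b^3 → -49/80ab^2 + 19/20ab - 31/16a + 4b^5 + 49/5b^4 - 14/5b^3 - 11b^2
  leading term ab^2: subtract (-49/160b)·f_2 from -49/80ab^2 + 19/20ab - 31/16a + 4b^5 + 49/5b^4 - 14/5b^3 - 11b^2 → 1/32ab - 31/16a + 4b^5 + 49/5b^4 - 7/20b^3 - 831/80b^2 - 49/16b
  leading term ab: subtract (1/64)·f_2 from 1/32ab - 31/16a + 4b^5 + 49/5b^4 - 7/20b^3 - 831/80b^2 - 49/16b → -121/64a + 4b^5 + 49/5b^4 - 7/20b^3 - 841/80b^2 - 99/32b + 5/32
  leading term a: subtract (11/32)·h_3 from -121/64a + 4b^5 + 49/5b^4 - 7/20b^3 - 841/80b^2 - 99/32b + 5/32 → 4b^5 + 49/5b^4 - 117/20b^3 - 1809/80b^2 + 11/10b + 217/16
  leading term b^5: subtract (-11/32b)·h_4 from 4b^5 + 49/5b^4 - 117/20b^3 - 1809/80b^2 + 11/10b + 217/16 → 7b^4 + 49/10b^3 - 301/16b^2 - 133/20b + 217/16
  leading term b^4: subtract (-77/128)·h_4 from 7b^4 + 49/10b^3 - 301/16b^2 - 133/20b + 217/16 → 0
  remainder 0.

S(h_3,h_4): leading monomials are coprime, so the S-polynomial reduces to 0 (Buchberger's first criterion).
Every S-polynomial of the final basis reduces to 0, so we have a Gröbner basis.
Inter-reduce: drop elements whose leading term is divisible by another's, tail-reduce, and make monic.
Reduced Gröbner basis: {a - 32/11b^3 - 32/5b^2 + 122/55b + 78/11, b^4 + 7/10b^3 - 43/16b^2 - 19/20b + 31/16}.
Label its elements g_1 = a - 32/11b^3 - 32/5b^2 + 122/55b + 78/11, g_2 = b^4 + 7/10b^3 - 43/16b^2 - 19/20b + 31/16.

Reduce p = ab - 48/11b^3 - 28/5b^2 + 238/55b + 62/11 modulo G:
  leading term ab: subtract (b)·g_1 from ab - 48/11b^3 - 28/5b^2 + 238/55b + 62/11 → 32/11b^4 + 112/55b^3 - 86/11b^2 - 152/55b + 62/11
  leading term b^4: subtract (32/11)·g_2 from 32/11b^4 + 112/55b^3 - 86/11b^2 - 152/55b + 62/11 → 0
  normal form = 0.
Since the normal form is 0, p ∈ I.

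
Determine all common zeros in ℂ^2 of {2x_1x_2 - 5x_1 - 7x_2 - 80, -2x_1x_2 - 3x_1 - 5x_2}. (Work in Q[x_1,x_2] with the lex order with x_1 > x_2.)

Compute a lex Gröbner basis by Buchberger's algorithm.
f_1 = 2x_1x_2 - 5x_1 - 7x_2 - 80, LT = x_1x_2.
f_2 = -2x_1x_2 - 3x_1 - 5x_2, LT = x_1x_2.

S(f_1,f_2): lcm = x_1x_2. S = -4x_1 - 6x_2 - 40.
  reduce S modulo (f_1, f_2):
  remainder -4x_1 - 6x_2 - 40 ≠ 0; add h_3 = -4x_1 - 6x_2 - 40 to the basis.

S(f_1,h_3): lcm = x_1x_2. S = -\tfrac{5}{2}x_1 - \tfrac{3}{2}x_2^{2} - \tfrac{27}{2}x_2 - 40.
  reduce S modulo (f_1, f_2, h_3):
  remainder -\tfrac{3}{2}x_2^{2} - \tfrac{39}{4}x_2 - 15 ≠ 0; add h_4 = -\tfrac{3}{2}x_2^{2} - \tfrac{39}{4}x_2 - 15 to the basis.

The other S-polynomials (S(f_2,h_3), S(f_1,h_4), S(f_2,h_4), S(h_3,h_4)) all reduce to 0 modulo the current basis, so we have a Gröbner basis.
Inter-reduce: drop elements whose leading term is divisible by another's, tail-reduce, and make monic.
Reduced Gröbner basis: {x_1 + \tfrac{3}{2}x_2 + 10, x_2^{2} + \tfrac{13}{2}x_2 + 10}.

From the last basis element, x_2^{2} + \tfrac{13}{2}x_2 + 10 = 0, so x_2 takes values in {-4, -5/2}. Each choice, substituted upward through the basis, yields the corresponding point(s) of the solution set.
  x_2 = -4: the earlier basis element becomes x_1 + 4 = 0, giving x_1 = -4 — point (-4, -4).
  x_2 = -5/2: the earlier basis element becomes x_1 + \tfrac{25}{4} = 0, giving x_1 = -25/4 — point (-25/4, -5/2).

{(-4, -4), (-25/4, -5/2)}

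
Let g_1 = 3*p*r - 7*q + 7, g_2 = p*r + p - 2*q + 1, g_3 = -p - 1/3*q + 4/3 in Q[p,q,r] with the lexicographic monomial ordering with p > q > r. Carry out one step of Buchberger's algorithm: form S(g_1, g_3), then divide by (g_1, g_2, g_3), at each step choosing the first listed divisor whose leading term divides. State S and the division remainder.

lcm(LM(g_1), LM(g_3)) = p*r.
S = (lcm/LT(g_1))·g_1 − (lcm/LT(g_3))·g_3 = -1/3*q*r - 7/3*q + 4/3*r + 7/3.
Reduce S modulo (g_1, g_2, g_3) in that order:
  leading term q*r: no divisor's leading term divides it; move -1/3*q*r to the remainder.
  leading term q: no divisor's leading term divides it; move -7/3*q to the remainder.
  leading term r: no divisor's leading term divides it; move 4/3*r to the remainder.
  leading term 1: no divisor's leading term divides it; move 7/3 to the remainder.
The remainder -1/3*q*r - 7/3*q + 4/3*r + 7/3 is nonzero, so it would be added as the next basis element.
This is the inner loop of Buchberger's algorithm — each nonzero remainder becomes a new basis element.

S(g_1, g_3) = -1/3*q*r - 7/3*q + 4/3*r + 7/3; remainder on division = -1/3*q*r - 7/3*q + 4/3*r + 7/3.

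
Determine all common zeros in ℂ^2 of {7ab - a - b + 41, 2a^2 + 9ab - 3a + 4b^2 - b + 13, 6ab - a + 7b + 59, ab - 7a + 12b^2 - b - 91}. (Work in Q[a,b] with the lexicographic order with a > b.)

{(2, -3)}

Compute a lex Gröbner basis by Buchberger's algorithm.
f_1 = 7ab - a - b + 41, LT = ab.
f_2 = 2a^2 + 9ab - 3a + 4b^2 - b + 13, LT = a^2.
f_3 = 6ab - a + 7b + 59, LT = ab.
f_4 = ab - 7a + 12b^2 - b - 91, LT = ab.

S(f_1,f_2): lcm = a^2b. S = -1/7a^2 - 9/2ab^2 + 19/14ab + 41/7a - 2b^3 + 1/2b^2 - 13/2b.
  reduce S modulo (f_1, f_2, f_3, f_4):
  remainder 286/49a - 2b^3 + 1/7b^2 + 979/49b - 344/49 ≠ 0; add h_5 = 286/49a - 2b^3 + 1/7b^2 + 979/49b - 344/49 to the basis.

S(f_1,f_3): lcm = ab. S = 1/42a - 55/42b - 167/42.
  reduce S modulo (f_1, f_2, f_3, f_4, h_5):
  remainder 7/858b^3 - 1/1716b^2 - 217/156b - 1129/286 ≠ 0; add h_6 = 7/858b^3 - 1/1716b^2 - 217/156b - 1129/286 to the basis.

S(f_1,f_4): lcm = ab. S = 48/7a - 12b^2 + 6/7b + 678/7.
  reduce S modulo (f_1, f_2, f_3, f_4, h_5, h_6):
  remainder -12b^2 + 378b + 1242 ≠ 0; add h_7 = -12b^2 + 378b + 1242 to the basis.

S(f_2,f_3): lcm = a^2b. S = 1/6a^2 + 9/2ab^2 - 8/3ab - 59/6a + 2b^3 - 1/2b^2 + 13/2b.
  reduce S modulo (f_1, f_2, f_3, f_4, h_5, h_6, h_7):
  remainder -9641/42b - 9641/14 ≠ 0; add h_8 = -9641/42b - 9641/14 to the basis.

The other S-polynomials (S(f_2,f_4), S(f_3,f_4), S(f_1,h_5), S(f_2,h_5), S(f_3,h_5), S(f_4,h_5), S(f_1,h_6), S(f_2,h_6), S(f_3,h_6), S(f_4,h_6), S(h_5,h_6), S(f_1,h_7), S(f_2,h_7), S(f_3,h_7), S(f_4,h_7), S(h_5,h_7), S(h_6,h_7), S(f_1,h_8), S(f_2,h_8), S(f_3,h_8), S(f_4,h_8), S(h_5,h_8), S(h_6,h_8), S(h_7,h_8)) all reduce to 0 modulo the current basis, so we have a Gröbner basis.
Inter-reduce: drop elements whose leading term is divisible by another's, tail-reduce, and make monic.
Reduced Gröbner basis: {a - 2, b + 3}.

A lex Gröbner basis eliminates variables successively. Here b + 3 depends only on b, with roots {-3}; lifting each root through the earlier basis elements recovers the full solutions.
  b = -3: the earlier basis element becomes a - 2 = 0, giving a = 2 — point (2, -3).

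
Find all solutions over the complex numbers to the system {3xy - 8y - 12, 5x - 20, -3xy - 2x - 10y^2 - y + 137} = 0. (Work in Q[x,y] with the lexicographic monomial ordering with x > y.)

{(4, 3)}

Compute a lex Gröbner basis by Buchberger's algorithm.
f_1 = 3xy - 8y - 12, LT = xy.
f_2 = 5x - 20, LT = x.
f_3 = -3xy - 2x - 10y^2 - y + 137, LT = xy.

S(f_1,f_2): lcm = xy. S = 4/3y - 4.
  leading term y: no divisor's leading term divides it; move 4/3y to the remainder.
  leading term 1: no divisor's leading term divides it; move -4 to the remainder.
  remainder 4/3y - 4 ≠ 0; add h_4 = 4/3y - 4 to the basis.

S(f_1,f_3): lcm = xy. S = -2/3x - 10/3y^2 - 3y + 125/3.
  leading term x: subtract (-2/15)·f_2 from -2/3x - 10/3y^2 - 3y + 125/3 → -10/3y^2 - 3y + 39
  leading term y^2: subtract (-5/2y)·h_4 from -10/3y^2 - 3y + 39 → -13y + 39
  leading term y: subtract (-39/4)·h_4 from -13y + 39 → 0
  remainder 0.

S(f_2,f_3): lcm = xy. S = -2/3x - 10/3y^2 - 13/3y + 137/3.
  leading term x: subtract (-2/15)·f_2 from -2/3x - 10/3y^2 - 13/3y + 137/3 → -10/3y^2 - 13/3y + 43
  leading term y^2: subtract (-5/2y)·h_4 from -10/3y^2 - 13/3y + 43 → -43/3y + 43
  leading term y: subtract (-43/4)·h_4 from -43/3y + 43 → 0
  remainder 0.

S(f_1,h_4): lcm = xy. S = 3x - 8/3y - 4.
  leading term x: subtract (3/5)·f_2 from 3x - 8/3y - 4 → -8/3y + 8
  leading term y: subtract (-2)·h_4 from -8/3y + 8 → 0
  remainder 0.

S(f_2,h_4): leading monomials are coprime, so the S-polynomial reduces to 0 (Buchberger's first criterion).
S(f_3,h_4): lcm = xy. S = 11/3x + 10/3y^2 + 1/3y - 137/3.
  leading term x: subtract (11/15)·f_2 from 11/3x + 10/3y^2 + 1/3y - 137/3 → 10/3y^2 + 1/3y - 31
  leading term y^2: subtract (5/2y)·h_4 from 10/3y^2 + 1/3y - 31 → 31/3y - 31
  leading term y: subtract (31/4)·h_4 from 31/3y - 31 → 0
  remainder 0.

Every S-polynomial of the final basis reduces to 0, so we have a Gröbner basis.
Inter-reduce: drop elements whose leading term is divisible by another's, tail-reduce, and make monic.
Reduced Gröbner basis: {x - 4, y - 3}.

From the last basis element, y - 3 = 0, so y takes values in {3}. Each choice, substituted upward through the basis, yields the corresponding point(s) of the solution set.
  y = 3: the earlier basis element becomes x - 4 = 0, giving x = 4 — point (4, 3).
Check: every point annihilates each of the original generators.
This is the nonlinear analogue of row-reducing a linear system.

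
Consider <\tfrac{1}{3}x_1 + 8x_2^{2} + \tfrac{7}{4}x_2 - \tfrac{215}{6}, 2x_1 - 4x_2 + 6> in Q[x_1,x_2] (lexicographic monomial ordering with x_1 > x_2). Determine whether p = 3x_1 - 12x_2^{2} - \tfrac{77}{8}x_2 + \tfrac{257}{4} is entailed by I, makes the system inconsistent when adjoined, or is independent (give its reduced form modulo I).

First compute the reduced Gröbner basis of I by Buchberger's algorithm.
f_1 = \tfrac{1}{3}x_1 + 8x_2^{2} + \tfrac{7}{4}x_2 - \tfrac{215}{6}, LT = x_1.
f_2 = 2x_1 - 4x_2 + 6, LT = x_1.

S(f_1,f_2): lcm = x_1. S = 24x_2^{2} + \tfrac{29}{4}x_2 - \tfrac{221}{2}.
  leading term x_2^{2}: no divisor's leading term divides it; move 24x_2^{2} to the remainder.
  leading term x_2: no divisor's leading term divides it; move \tfrac{29}{4}x_2 to the remainder.
  leading term 1: no divisor's leading term divides it; move -\tfrac{221}{2} to the remainder.
  remainder 24x_2^{2} + \tfrac{29}{4}x_2 - \tfrac{221}{2} ≠ 0; add h_3 = 24x_2^{2} + \tfrac{29}{4}x_2 - \tfrac{221}{2} to the basis.

The other S-polynomials (S(f_1,h_3), S(f_2,h_3)) all reduce to 0 modulo the current basis, so we have a Gröbner basis.
Inter-reduce: drop elements whose leading term is divisible by another's, tail-reduce, and make monic.
Reduced Gröbner basis: {x_1 - 2x_2 + 3, x_2^{2} + \tfrac{29}{96}x_2 - \tfrac{221}{48}}.
Label its elements g_1 = x_1 - 2x_2 + 3, g_2 = x_2^{2} + \tfrac{29}{96}x_2 - \tfrac{221}{48}.

Reduce p = 3x_1 - 12x_2^{2} - \tfrac{77}{8}x_2 + \tfrac{257}{4} modulo G:
  leading term x_1: subtract (3)·g_1 from 3x_1 - 12x_2^{2} - \tfrac{77}{8}x_2 + \tfrac{257}{4} → -12x_2^{2} - \tfrac{29}{8}x_2 + \tfrac{221}{4}
  leading term x_2^{2}: subtract (-12)·g_2 from -12x_2^{2} - \tfrac{29}{8}x_2 + \tfrac{221}{4} → 0
  normal form = 0.
Since the normal form is 0, p ∈ I.

Ideal membership is decidable via reduction modulo a Gröbner basis.

3x_1 - 12x_2^{2} - \tfrac{77}{8}x_2 + \tfrac{257}{4} lies in I (it reduces to 0).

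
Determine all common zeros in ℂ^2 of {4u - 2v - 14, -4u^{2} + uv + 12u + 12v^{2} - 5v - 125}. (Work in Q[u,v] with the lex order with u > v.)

Compute a lex Gröbner basis by Buchberger's algorithm.
f_1 = 4u - 2v - 14, LT = u.
f_2 = -4u^{2} + uv + 12u + 12v^{2} - 5v - 125, LT = u^{2}.

S(f_1,f_2): lcm = u^{2}. S = -\tfrac{1}{4}uv - \tfrac{1}{2}u + 3v^{2} - \tfrac{5}{4}v - \tfrac{125}{4}.
  reduce S modulo (f_1, f_2):
  remainder \tfrac{23}{8}v^{2} - \tfrac{19}{8}v - 33 ≠ 0; add h_3 = \tfrac{23}{8}v^{2} - \tfrac{19}{8}v - 33 to the basis.

The other S-polynomials (S(f_1,h_3), S(f_2,h_3)) all reduce to 0 modulo the current basis, so we have a Gröbner basis.
Inter-reduce: drop elements whose leading term is divisible by another's, tail-reduce, and make monic.
Reduced Gröbner basis: {u - \tfrac{1}{2}v - \tfrac{7}{2}, v^{2} - \tfrac{19}{23}v - \tfrac{264}{23}}.

The lex basis is triangular: the last element involves only v. Solving v^{2} - \tfrac{19}{23}v - \tfrac{264}{23} = 0 gives v ∈ {-3, 88/23}; substituting each value into the earlier elements determines the remaining variables.
  v = -3: the earlier basis element becomes u - 2 = 0, giving u = 2 — point (2, -3).
  v = 88/23: the earlier basis element becomes u - \tfrac{249}{46} = 0, giving u = 249/46 — point (249/46, 88/23).

{(2, -3), (249/46, 88/23)}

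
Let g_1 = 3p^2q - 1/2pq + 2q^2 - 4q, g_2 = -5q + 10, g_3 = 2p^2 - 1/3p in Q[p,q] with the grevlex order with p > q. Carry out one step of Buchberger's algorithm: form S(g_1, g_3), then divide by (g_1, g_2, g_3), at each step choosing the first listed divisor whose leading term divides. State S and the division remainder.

lcm(LM(g_1), LM(g_3)) = p^2q.
S = (lcm/LT(g_1))·g_1 − (lcm/LT(g_3))·g_3 = 2/3q^2 - 4/3q.
Reduce S modulo (g_1, g_2, g_3) in that order:
  leading term q^2: subtract (-2/15q)·g_2 from 2/3q^2 - 4/3q → 0
The remainder is 0, so this S-polynomial contributes no new basis element.

S(g_1, g_3) = 2/3q^2 - 4/3q; remainder on division = 0.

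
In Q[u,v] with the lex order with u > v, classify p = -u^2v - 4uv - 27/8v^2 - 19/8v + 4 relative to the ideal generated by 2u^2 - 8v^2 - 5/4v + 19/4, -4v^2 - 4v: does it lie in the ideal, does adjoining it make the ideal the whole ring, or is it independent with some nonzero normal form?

First compute the reduced Gröbner basis of I by Buchberger's algorithm.
f_1 = 2u^2 - 8v^2 - 5/4v + 19/4, LT = u^2.
f_2 = -4v^2 - 4v, LT = v^2.

The S-polynomials (S(f_1,f_2)) all reduce to 0 modulo the current basis, so we have a Gröbner basis.
Inter-reduce: drop elements whose leading term is divisible by another's, tail-reduce, and make monic.
Reduced Gröbner basis: {u^2 + 27/8v + 19/8, v^2 + v}.
Label its elements g_1 = u^2 + 27/8v + 19/8, g_2 = v^2 + v.

Reduce p = -u^2v - 4uv - 27/8v^2 - 19/8v + 4 modulo G:
  leading term u^2v: subtract (-v)·g_1 from -u^2v - 4uv - 27/8v^2 - 19/8v + 4 → -4uv + 4
  leading term uv: no divisor's leading term divides it; move -4uv to the remainder.
  leading term 1: no divisor's leading term divides it; move 4 to the remainder.
  normal form = -4uv + 4.
The normal form is nonzero, so p ∉ I. Since p minus its normal form lies in I, I + (p) = I + (r) where r = -4uv + 4; decide whether this ideal is the whole ring.
Run Buchberger on G together with r (pairs among the g_i already reduce to 0 since G is a Gröbner basis):
g_1 = u^2 + 27/8v + 19/8, LT = u^2.
g_2 = v^2 + v, LT = v^2.
r = -4uv + 4, LT = uv.

S(g_1,r): lcm = u^2v. S = u + 27/8v^2 + 19/8v.
  reduce S modulo (g_1, g_2, r):
  remainder u - v ≠ 0; add m_4 = u - v to the basis.

S(g_2,r): lcm = uv^2. S = uv + v.
  reduce S modulo (g_1, g_2, r, m_4):
  remainder v + 1 ≠ 0; add m_5 = v + 1 to the basis.

The other S-polynomials (S(g_1,g_2), S(g_1,m_4), S(g_2,m_4), S(r,m_4), S(g_1,m_5), S(g_2,m_5), S(r,m_5), S(m_4,m_5)) all reduce to 0 modulo the current basis, so we have a Gröbner basis.
Inter-reduce: drop elements whose leading term is divisible by another's, tail-reduce, and make monic.
Reduced Gröbner basis: {u + 1, v + 1}.
The reduced Gröbner basis of I + (p) is {u + 1, v + 1} ≠ {1}, a proper ideal, so the enlarged system stays consistent: p is independent of I, with normal form -4uv + 4.

-u^2v - 4uv - 27/8v^2 - 19/8v + 4 is independent of I; its normal form modulo I is -4uv + 4.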